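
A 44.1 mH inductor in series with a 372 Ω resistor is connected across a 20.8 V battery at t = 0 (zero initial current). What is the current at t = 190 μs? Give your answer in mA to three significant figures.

I ≈ 44.7 mA

τ = L/R = 4.410×10^-2/372 = 1.185×10^-4 s; final current I_∞ = ε/R = 20.8/372 = 5.591×10^-2 A.
I(t) = I_∞(1 − e^(−t/τ)) with t/τ = 1.603.
I = (5.591×10^-2)(1 − e^(−1.603)) = 4.466×10^-2 A.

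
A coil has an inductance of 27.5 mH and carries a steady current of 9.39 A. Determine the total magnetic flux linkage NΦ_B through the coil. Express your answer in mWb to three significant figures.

From L = NΦ_B/I, the flux linkage is NΦ_B = LI.
NΦ_B = (2.750×10^-2 H)(9.39 A) = 0.2582 Wb.

NΦ_B ≈ 258 mWb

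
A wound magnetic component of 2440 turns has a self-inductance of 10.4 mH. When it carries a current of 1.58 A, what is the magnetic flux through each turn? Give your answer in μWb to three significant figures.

From L = NΦ_B/I, the flux per turn is Φ_B = LI/N.
Φ_B = (1.040×10^-2 H)(1.58 A)/2440 = 6.734×10^-6 Wb.

Φ_B ≈ 6.73 μWb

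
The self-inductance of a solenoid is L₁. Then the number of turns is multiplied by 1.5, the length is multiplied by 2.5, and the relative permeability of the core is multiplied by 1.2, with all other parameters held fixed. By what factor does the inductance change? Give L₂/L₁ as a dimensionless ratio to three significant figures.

L₂/L₁ = 1.08

For a solenoid, L ∝ μᵣN²A/ℓ.
L₂/L₁ = (1.5)^2 × (2.5)^-1 × (1.2) = 1.08.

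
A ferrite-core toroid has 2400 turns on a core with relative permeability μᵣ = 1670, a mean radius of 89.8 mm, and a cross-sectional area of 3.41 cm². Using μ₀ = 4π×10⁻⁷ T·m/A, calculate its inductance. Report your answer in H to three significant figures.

For a thin toroid, L = μ₀μᵣN²A/(2πR).
L = (4π×10⁻⁷)(1670)(2400)²(3.410×10^-4) / (2π×8.980×10^-2 m) = 7.305 H.

L ≈ 7.31 H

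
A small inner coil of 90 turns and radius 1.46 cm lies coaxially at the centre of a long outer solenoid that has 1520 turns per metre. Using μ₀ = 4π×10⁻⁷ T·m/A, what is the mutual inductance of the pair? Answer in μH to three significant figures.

M ≈ 115 μH

The outer solenoid produces a uniform field B₁ = μ₀n₁I₁ across the inner coil,
so the flux linkage is N₂Φ = N₂B₁A₂ = μ₀n₁N₂A₂·I₁, giving M = μ₀n₁N₂A₂.
A₂ = πr² = π(1.460×10^-2 m)² = 6.697×10^-4 m².
M = (4π×10⁻⁷)(1520)(90)(6.697×10^-4) = 1.151×10^-4 H.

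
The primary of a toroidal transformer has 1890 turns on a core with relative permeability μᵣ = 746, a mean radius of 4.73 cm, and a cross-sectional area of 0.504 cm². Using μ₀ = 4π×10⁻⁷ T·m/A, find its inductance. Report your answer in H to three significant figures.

For a thin toroid, L = μ₀μᵣN²A/(2πR).
L = (4π×10⁻⁷)(746)(1890)²(5.040×10^-5) / (2π×4.730×10^-2 m) = 0.5679 H.

L ≈ 0.568 H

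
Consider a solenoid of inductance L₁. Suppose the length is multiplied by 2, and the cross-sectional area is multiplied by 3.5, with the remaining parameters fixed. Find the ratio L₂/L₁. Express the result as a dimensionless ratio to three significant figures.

L₂/L₁ = 1.75

For a solenoid, L ∝ μᵣN²A/ℓ.
L₂/L₁ = (2)^-1 × (3.5) = 1.75.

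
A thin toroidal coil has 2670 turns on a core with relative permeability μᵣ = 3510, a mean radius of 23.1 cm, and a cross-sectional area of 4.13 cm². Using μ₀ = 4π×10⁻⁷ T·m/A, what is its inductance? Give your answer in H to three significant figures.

L ≈ 8.95 H

For a thin toroid, L = μ₀μᵣN²A/(2πR).
L = (4π×10⁻⁷)(3510)(2670)²(4.130×10^-4) / (2π×0.231 m) = 8.947 H.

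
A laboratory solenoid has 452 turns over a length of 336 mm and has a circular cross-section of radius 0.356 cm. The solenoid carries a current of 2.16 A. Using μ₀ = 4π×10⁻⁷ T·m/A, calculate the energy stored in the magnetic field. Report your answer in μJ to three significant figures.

A = πr² = π(3.560×10^-3 m)² = 3.982×10^-5 m².
L = μ₀N²A/ℓ = (4π×10⁻⁷)(452)²(3.982×10^-5)/(0.336) = 3.042×10^-5 H.
U = ½LI² = ½(3.042×10^-5)(2.16)² = 7.097×10^-5 J.

U ≈ 71.0 μJ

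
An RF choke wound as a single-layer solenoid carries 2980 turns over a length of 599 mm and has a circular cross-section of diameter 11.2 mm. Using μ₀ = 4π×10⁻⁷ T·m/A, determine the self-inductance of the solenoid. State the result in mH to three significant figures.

L ≈ 1.84 mH

A = π(d/2)² = π(5.600×10^-3 m)² = 9.852×10^-5 m².
For a long solenoid, L = μ₀N²A/ℓ.
L = (4π×10⁻⁷)(2980)²(9.852×10^-5)/(0.599 m) = 1.835×10^-3 H.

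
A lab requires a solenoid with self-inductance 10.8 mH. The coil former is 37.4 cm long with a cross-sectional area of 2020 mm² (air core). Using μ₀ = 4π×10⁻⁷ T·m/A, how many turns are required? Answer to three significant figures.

A = 2020 mm² = 2.020×10^-3 m².
From L = μ₀N²A/ℓ, N = √(Lℓ / (μ₀A)).
N = √[(1.080×10^-2)(0.374) / ((4π×10⁻⁷)×2.020×10^-3)] = √(1.591×10^6) ≈ 1261.4.

N ≈ 1260 turns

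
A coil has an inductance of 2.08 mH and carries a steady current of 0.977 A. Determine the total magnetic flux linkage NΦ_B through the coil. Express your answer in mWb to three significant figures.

From L = NΦ_B/I, the flux linkage is NΦ_B = LI.
NΦ_B = (2.080×10^-3 H)(0.977 A) = 2.032×10^-3 Wb.

NΦ_B ≈ 2.03 mWb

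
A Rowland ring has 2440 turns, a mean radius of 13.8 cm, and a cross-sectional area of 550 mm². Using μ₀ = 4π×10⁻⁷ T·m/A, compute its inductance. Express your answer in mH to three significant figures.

L ≈ 4.75 mH

For a thin toroid, L = μ₀N²A/(2πR).
L = (4π×10⁻⁷)(2440)²(5.500×10^-4) / (2π×0.138 m) = 4.746×10^-3 H.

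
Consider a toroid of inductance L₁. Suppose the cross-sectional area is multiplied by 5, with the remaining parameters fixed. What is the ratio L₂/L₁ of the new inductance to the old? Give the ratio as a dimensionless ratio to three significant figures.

L₂/L₁ = 5.00

For a toroid, L ∝ μᵣN²A/R.
L₂/L₁ = (5) = 5.00.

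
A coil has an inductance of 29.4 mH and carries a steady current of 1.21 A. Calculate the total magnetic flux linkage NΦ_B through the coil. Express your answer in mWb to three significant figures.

NΦ_B ≈ 35.6 mWb

From L = NΦ_B/I, the flux linkage is NΦ_B = LI.
NΦ_B = (2.940×10^-2 H)(1.21 A) = 3.557×10^-2 Wb.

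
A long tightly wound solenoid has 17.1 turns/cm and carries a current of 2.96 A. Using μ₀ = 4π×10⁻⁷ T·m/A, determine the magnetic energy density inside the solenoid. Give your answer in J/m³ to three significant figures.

u ≈ 16.1 J/m³

B = μ₀nI = (4π×10⁻⁷)(1.710×10^3)(2.96) = 6.361×10^-3 T.
u = B²/(2μ₀) = (6.361×10^-3)²/(2×4π×10⁻⁷) = 16.1 J/m³.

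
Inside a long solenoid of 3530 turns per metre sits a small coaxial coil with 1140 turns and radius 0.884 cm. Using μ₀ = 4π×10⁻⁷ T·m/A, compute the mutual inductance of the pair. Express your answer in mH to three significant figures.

M ≈ 1.24 mH

The outer solenoid produces a uniform field B₁ = μ₀n₁I₁ across the inner coil,
so the flux linkage is N₂Φ = N₂B₁A₂ = μ₀n₁N₂A₂·I₁, giving M = μ₀n₁N₂A₂.
A₂ = πr² = π(8.840×10^-3 m)² = 2.455×10^-4 m².
M = (4π×10⁻⁷)(3530)(1140)(2.455×10^-4) = 1.241×10^-3 H.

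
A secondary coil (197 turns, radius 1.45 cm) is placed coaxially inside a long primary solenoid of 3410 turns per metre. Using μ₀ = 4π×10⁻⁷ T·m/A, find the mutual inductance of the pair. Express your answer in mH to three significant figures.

The outer solenoid produces a uniform field B₁ = μ₀n₁I₁ across the inner coil,
so the flux linkage is N₂Φ = N₂B₁A₂ = μ₀n₁N₂A₂·I₁, giving M = μ₀n₁N₂A₂.
A₂ = πr² = π(1.450×10^-2 m)² = 6.605×10^-4 m².
M = (4π×10⁻⁷)(3410)(197)(6.605×10^-4) = 5.576×10^-4 H.

M ≈ 0.558 mH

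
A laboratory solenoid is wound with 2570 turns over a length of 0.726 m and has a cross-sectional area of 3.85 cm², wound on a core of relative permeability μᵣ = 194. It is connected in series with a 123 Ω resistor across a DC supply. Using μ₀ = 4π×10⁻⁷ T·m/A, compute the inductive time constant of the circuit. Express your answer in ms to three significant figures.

A = 3.85 cm² = 3.850×10^-4 m².
L = μ₀μᵣN²A/ℓ = (4π×10⁻⁷)(194)(2570)²(3.850×10^-4)/(0.726) = 0.8539 H.
τ = L/R = (0.8539)/(123) = 6.942×10^-3 s.

τ ≈ 6.94 ms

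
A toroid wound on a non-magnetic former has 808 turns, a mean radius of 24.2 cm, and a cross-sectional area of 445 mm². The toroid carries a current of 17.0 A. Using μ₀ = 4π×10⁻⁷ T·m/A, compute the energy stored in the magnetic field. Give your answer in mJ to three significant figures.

U ≈ 34.7 mJ

L = μ₀N²A/(2πR) = (4π×10⁻⁷)(808)²(4.450×10^-4)/(2π×0.242) = 2.401×10^-4 H.
U = ½LI² = ½(2.401×10^-4)(17.0)² = 3.469×10^-2 J.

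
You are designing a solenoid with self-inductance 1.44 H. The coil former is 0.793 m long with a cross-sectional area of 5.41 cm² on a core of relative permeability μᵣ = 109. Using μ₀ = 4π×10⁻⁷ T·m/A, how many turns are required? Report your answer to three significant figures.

N ≈ 3930 turns

A = 5.41 cm² = 5.410×10^-4 m².
From L = μ₀μᵣN²A/ℓ, N = √(Lℓ / (μ₀μᵣA)).
N = √[(1.44)(0.793) / ((4π×10⁻⁷)(109)×5.410×10^-4)] = √(1.541×10^7) ≈ 3925.6.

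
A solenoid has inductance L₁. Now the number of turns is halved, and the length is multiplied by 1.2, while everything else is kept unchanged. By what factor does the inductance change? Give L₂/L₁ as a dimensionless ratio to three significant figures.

For a solenoid, L ∝ μᵣN²A/ℓ.
L₂/L₁ = (0.5)^2 × (1.2)^-1 = 0.208.

L₂/L₁ = 0.208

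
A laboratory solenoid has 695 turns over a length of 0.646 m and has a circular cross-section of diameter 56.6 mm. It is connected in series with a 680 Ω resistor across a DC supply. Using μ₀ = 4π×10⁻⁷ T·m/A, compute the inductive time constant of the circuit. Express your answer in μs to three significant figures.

τ ≈ 3.48 μs

A = π(d/2)² = π(2.830×10^-2 m)² = 2.516×10^-3 m².
L = μ₀N²A/ℓ = (4π×10⁻⁷)(695)²(2.516×10^-3)/(0.646) = 2.364×10^-3 H.
τ = L/R = (2.364×10^-3)/(680) = 3.477×10^-6 s.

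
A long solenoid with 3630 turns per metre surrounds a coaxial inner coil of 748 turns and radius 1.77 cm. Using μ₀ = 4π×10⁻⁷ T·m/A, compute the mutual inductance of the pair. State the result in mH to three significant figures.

M ≈ 3.36 mH

The outer solenoid produces a uniform field B₁ = μ₀n₁I₁ across the inner coil,
so the flux linkage is N₂Φ = N₂B₁A₂ = μ₀n₁N₂A₂·I₁, giving M = μ₀n₁N₂A₂.
A₂ = πr² = π(1.770×10^-2 m)² = 9.842×10^-4 m².
M = (4π×10⁻⁷)(3630)(748)(9.842×10^-4) = 3.358×10^-3 H.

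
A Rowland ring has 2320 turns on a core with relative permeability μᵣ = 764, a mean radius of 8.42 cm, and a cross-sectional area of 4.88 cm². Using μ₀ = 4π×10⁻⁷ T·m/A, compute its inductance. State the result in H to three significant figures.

L ≈ 4.77 H

For a thin toroid, L = μ₀μᵣN²A/(2πR).
L = (4π×10⁻⁷)(764)(2320)²(4.880×10^-4) / (2π×8.420×10^-2 m) = 4.767 H.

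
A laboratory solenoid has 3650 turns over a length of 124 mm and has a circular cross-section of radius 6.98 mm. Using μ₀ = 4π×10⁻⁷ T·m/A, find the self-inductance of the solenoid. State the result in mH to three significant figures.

A = πr² = π(6.980×10^-3 m)² = 1.531×10^-4 m².
For a long solenoid, L = μ₀N²A/ℓ.
L = (4π×10⁻⁷)(3650)²(1.531×10^-4)/(0.124 m) = 2.066×10^-2 H.

L ≈ 20.7 mH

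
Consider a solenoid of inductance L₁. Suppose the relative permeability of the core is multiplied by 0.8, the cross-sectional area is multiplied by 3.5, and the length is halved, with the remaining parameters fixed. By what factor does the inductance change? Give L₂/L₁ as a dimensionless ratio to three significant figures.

For a solenoid, L ∝ μᵣN²A/ℓ.
L₂/L₁ = (0.8) × (3.5) × (0.5)^-1 = 5.60.

L₂/L₁ = 5.60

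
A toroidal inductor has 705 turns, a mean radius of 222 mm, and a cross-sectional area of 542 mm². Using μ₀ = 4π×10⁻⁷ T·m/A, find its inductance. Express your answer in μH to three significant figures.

L ≈ 243 μH

For a thin toroid, L = μ₀N²A/(2πR).
L = (4π×10⁻⁷)(705)²(5.420×10^-4) / (2π×0.222 m) = 2.427×10^-4 H.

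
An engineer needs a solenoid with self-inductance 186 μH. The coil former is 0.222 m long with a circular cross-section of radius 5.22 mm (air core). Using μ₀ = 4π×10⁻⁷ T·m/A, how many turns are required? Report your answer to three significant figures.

N ≈ 620 turns

A = πr² = π(5.220×10^-3 m)² = 8.560×10^-5 m².
From L = μ₀N²A/ℓ, N = √(Lℓ / (μ₀A)).
N = √[(1.860×10^-4)(0.222) / ((4π×10⁻⁷)×8.560×10^-5)] = √(3.839×10^5) ≈ 619.6.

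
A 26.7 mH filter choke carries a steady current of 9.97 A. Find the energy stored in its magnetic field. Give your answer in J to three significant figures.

Stored magnetic energy: U = ½LI².
U = ½(2.670×10^-2 H)(9.97 A)² = 1.327 J.

U ≈ 1.33 J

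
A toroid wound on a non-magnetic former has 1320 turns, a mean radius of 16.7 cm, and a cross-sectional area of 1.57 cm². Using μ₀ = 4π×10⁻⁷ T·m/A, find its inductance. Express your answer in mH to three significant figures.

L ≈ 0.328 mH

For a thin toroid, L = μ₀N²A/(2πR).
L = (4π×10⁻⁷)(1320)²(1.570×10^-4) / (2π×0.167 m) = 3.276×10^-4 H.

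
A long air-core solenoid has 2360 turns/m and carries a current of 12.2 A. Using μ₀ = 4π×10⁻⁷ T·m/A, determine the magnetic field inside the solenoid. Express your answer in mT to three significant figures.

Inside a long solenoid, B = μ₀nI.
B = (4π×10⁻⁷)(2.360×10^3 m⁻¹)(12.2 A) = 3.618×10^-2 T.

B ≈ 36.2 mT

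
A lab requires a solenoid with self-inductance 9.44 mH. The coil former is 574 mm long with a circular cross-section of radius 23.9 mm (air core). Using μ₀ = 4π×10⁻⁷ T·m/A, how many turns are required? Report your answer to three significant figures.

A = πr² = π(2.390×10^-2 m)² = 1.7945×10^-3 m².
From L = μ₀N²A/ℓ, N = √(Lℓ / (μ₀A)).
N = √[(9.440×10^-3)(0.574) / ((4π×10⁻⁷)×1.7945×10^-3)] = √(2.403×10^6) ≈ 1550.1.

N ≈ 1550 turns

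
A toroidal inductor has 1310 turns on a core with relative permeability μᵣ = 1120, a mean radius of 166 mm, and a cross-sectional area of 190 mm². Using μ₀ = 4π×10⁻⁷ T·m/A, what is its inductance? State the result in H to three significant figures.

For a thin toroid, L = μ₀μᵣN²A/(2πR).
L = (4π×10⁻⁷)(1120)(1310)²(1.900×10^-4) / (2π×0.166 m) = 0.44 H.

L ≈ 0.440 H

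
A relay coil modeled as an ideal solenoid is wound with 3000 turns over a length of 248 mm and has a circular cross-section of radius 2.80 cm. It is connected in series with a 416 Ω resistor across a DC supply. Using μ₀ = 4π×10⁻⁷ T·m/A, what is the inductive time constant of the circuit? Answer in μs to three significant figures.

τ ≈ 270 μs

A = πr² = π(2.800×10^-2 m)² = 2.463×10^-3 m².
L = μ₀N²A/ℓ = (4π×10⁻⁷)(3000)²(2.463×10^-3)/(0.248) = 0.1123 H.
τ = L/R = (0.1123)/(416) = 2.700×10^-4 s.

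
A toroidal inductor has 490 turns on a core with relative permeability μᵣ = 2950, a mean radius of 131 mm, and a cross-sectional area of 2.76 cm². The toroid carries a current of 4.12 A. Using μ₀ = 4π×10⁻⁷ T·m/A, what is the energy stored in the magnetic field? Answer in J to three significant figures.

U ≈ 2.53 J

L = μ₀μᵣN²A/(2πR) = (4π×10⁻⁷)(2950)(490)²(2.760×10^-4)/(2π×0.131) = 0.29846 H.
U = ½LI² = ½(0.29846)(4.12)² = 2.533 J.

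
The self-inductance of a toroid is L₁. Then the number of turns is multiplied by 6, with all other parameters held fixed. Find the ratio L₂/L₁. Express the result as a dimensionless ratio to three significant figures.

L₂/L₁ = 36.0

For a toroid, L ∝ μᵣN²A/R.
L₂/L₁ = (6)^2 = 36.0.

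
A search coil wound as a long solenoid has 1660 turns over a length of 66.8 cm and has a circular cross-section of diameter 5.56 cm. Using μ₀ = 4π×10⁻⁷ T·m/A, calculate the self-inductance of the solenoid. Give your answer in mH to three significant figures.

L ≈ 12.6 mH

A = π(d/2)² = π(2.780×10^-2 m)² = 2.428×10^-3 m².
For a long solenoid, L = μ₀N²A/ℓ.
L = (4π×10⁻⁷)(1660)²(2.428×10^-3)/(0.668 m) = 1.259×10^-2 H.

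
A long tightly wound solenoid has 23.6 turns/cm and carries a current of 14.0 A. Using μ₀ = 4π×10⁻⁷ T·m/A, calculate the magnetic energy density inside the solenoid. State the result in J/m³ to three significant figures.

u ≈ 686 J/m³

B = μ₀nI = (4π×10⁻⁷)(2.360×10^3)(14.0) = 4.152×10^-2 T.
u = B²/(2μ₀) = (4.152×10^-2)²/(2×4π×10⁻⁷) = 685.9 J/m³.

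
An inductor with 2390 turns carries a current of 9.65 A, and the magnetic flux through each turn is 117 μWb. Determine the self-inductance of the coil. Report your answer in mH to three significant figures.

L ≈ 29.0 mH

Self-inductance is defined by L = NΦ_B/I (flux linkage over current).
L = (2390)(1.170×10^-4 Wb)/(9.65 A) = 2.898×10^-2 H.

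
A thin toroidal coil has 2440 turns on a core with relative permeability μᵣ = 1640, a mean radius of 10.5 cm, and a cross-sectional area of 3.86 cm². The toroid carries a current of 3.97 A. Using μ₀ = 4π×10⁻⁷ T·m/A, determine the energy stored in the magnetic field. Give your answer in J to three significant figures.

L = μ₀μᵣN²A/(2πR) = (4π×10⁻⁷)(1640)(2440)²(3.860×10^-4)/(2π×0.105) = 7.179 H.
U = ½LI² = ½(7.179)(3.97)² = 56.57 J.

U ≈ 56.6 J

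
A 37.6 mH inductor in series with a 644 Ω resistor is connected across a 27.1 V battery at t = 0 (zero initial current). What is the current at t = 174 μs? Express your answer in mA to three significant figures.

τ = L/R = 3.760×10^-2/644 = 5.839×10^-5 s; final current I_∞ = ε/R = 27.1/644 = 4.208×10^-2 A.
I(t) = I_∞(1 − e^(−t/τ)) with t/τ = 2.980.
I = (4.208×10^-2)(1 − e^(−2.980)) = 3.994×10^-2 A.

I ≈ 39.9 mA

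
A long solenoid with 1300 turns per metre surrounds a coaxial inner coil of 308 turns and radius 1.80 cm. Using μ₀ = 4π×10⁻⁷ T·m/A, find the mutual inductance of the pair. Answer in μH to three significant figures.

M ≈ 512 μH

The outer solenoid produces a uniform field B₁ = μ₀n₁I₁ across the inner coil,
so the flux linkage is N₂Φ = N₂B₁A₂ = μ₀n₁N₂A₂·I₁, giving M = μ₀n₁N₂A₂.
A₂ = πr² = π(1.800×10^-2 m)² = 1.018×10^-3 m².
M = (4π×10⁻⁷)(1300)(308)(1.018×10^-3) = 5.122×10^-4 H.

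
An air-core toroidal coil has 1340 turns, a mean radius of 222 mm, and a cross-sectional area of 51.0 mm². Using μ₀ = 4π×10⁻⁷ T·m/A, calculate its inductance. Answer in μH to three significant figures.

For a thin toroid, L = μ₀N²A/(2πR).
L = (4π×10⁻⁷)(1340)²(5.100×10^-5) / (2π×0.222 m) = 8.250×10^-5 H.

L ≈ 82.5 μH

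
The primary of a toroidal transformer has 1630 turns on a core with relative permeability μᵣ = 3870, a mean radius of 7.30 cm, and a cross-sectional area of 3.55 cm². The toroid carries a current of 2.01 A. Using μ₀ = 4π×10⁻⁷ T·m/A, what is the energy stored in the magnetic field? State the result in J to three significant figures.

U ≈ 20.2 J

L = μ₀μᵣN²A/(2πR) = (4π×10⁻⁷)(3870)(1630)²(3.550×10^-4)/(2π×7.300×10^-2) = 10 H.
U = ½LI² = ½(10)(2.01)² = 20.2 J.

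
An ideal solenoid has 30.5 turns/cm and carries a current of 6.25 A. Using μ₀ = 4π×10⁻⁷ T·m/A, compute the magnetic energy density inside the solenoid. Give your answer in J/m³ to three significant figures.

u ≈ 228 J/m³

B = μ₀nI = (4π×10⁻⁷)(3.050×10^3)(6.25) = 2.395×10^-2 T.
u = B²/(2μ₀) = (2.395×10^-2)²/(2×4π×10⁻⁷) = 228.3 J/m³.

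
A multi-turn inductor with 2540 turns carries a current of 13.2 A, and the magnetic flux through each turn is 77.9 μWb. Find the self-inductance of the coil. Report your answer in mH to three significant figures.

Self-inductance is defined by L = NΦ_B/I (flux linkage over current).
L = (2540)(7.790×10^-5 Wb)/(13.2 A) = 1.499×10^-2 H.

L ≈ 15.0 mH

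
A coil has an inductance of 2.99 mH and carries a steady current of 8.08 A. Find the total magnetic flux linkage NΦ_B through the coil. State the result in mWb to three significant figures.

From L = NΦ_B/I, the flux linkage is NΦ_B = LI.
NΦ_B = (2.990×10^-3 H)(8.08 A) = 2.416×10^-2 Wb.

NΦ_B ≈ 24.2 mWb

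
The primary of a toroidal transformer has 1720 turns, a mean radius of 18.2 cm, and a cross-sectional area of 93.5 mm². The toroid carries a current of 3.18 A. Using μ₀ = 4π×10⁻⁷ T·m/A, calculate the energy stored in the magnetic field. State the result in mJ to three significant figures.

U ≈ 1.54 mJ

L = μ₀N²A/(2πR) = (4π×10⁻⁷)(1720)²(9.350×10^-5)/(2π×0.182) = 3.040×10^-4 H.
U = ½LI² = ½(3.040×10^-4)(3.18)² = 1.537×10^-3 J.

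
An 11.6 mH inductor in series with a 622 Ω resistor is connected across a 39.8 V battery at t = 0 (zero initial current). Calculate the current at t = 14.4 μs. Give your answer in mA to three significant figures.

I ≈ 34.4 mA

τ = L/R = 1.160×10^-2/622 = 1.86495×10^-5 s; final current I_∞ = ε/R = 39.8/622 = 6.399×10^-2 A.
I(t) = I_∞(1 − e^(−t/τ)) with t/τ = 0.772.
I = (6.399×10^-2)(1 − e^(−0.772)) = 3.442×10^-2 A.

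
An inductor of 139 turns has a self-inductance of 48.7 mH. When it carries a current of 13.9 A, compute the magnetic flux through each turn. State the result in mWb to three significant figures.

From L = NΦ_B/I, the flux per turn is Φ_B = LI/N.
Φ_B = (4.870×10^-2 H)(13.9 A)/139 = 4.870×10^-3 Wb.

Φ_B ≈ 4.87 mWb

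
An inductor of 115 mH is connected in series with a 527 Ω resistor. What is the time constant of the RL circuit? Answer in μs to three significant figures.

τ = L/R = (0.115 H)/(527 Ω) = 2.182×10^-4 s.

τ ≈ 218 μs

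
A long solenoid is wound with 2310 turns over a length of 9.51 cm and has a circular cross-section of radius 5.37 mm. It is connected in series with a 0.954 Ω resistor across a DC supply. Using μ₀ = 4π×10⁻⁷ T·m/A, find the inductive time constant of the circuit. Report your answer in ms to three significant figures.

τ ≈ 6.70 ms

A = πr² = π(5.370×10^-3 m)² = 9.059×10^-5 m².
L = μ₀N²A/ℓ = (4π×10⁻⁷)(2310)²(9.059×10^-5)/(9.510×10^-2) = 6.388×10^-3 H.
τ = L/R = (6.388×10^-3)/(0.954) = 6.696×10^-3 s.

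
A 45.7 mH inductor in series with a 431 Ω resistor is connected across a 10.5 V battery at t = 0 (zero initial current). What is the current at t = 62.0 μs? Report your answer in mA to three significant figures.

I ≈ 10.8 mA

τ = L/R = 4.570×10^-2/431 = 1.060×10^-4 s; final current I_∞ = ε/R = 10.5/431 = 2.436×10^-2 A.
I(t) = I_∞(1 − e^(−t/τ)) with t/τ = 0.585.
I = (2.436×10^-2)(1 − e^(−0.585)) = 1.079×10^-2 A.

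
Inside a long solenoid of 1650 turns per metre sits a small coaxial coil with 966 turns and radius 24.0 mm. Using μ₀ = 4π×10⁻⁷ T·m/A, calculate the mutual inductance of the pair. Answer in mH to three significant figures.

The outer solenoid produces a uniform field B₁ = μ₀n₁I₁ across the inner coil,
so the flux linkage is N₂Φ = N₂B₁A₂ = μ₀n₁N₂A₂·I₁, giving M = μ₀n₁N₂A₂.
A₂ = πr² = π(2.400×10^-2 m)² = 1.810×10^-3 m².
M = (4π×10⁻⁷)(1650)(966)(1.810×10^-3) = 3.624×10^-3 H.

M ≈ 3.62 mH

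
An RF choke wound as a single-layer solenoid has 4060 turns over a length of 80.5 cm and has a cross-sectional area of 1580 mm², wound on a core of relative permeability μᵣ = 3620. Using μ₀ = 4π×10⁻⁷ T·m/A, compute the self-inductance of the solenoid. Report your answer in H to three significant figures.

L ≈ 147 H

A = 1580 mm² = 1.580×10^-3 m².
For a long solenoid, L = μ₀μᵣN²A/ℓ.
L = (4π×10⁻⁷)(3620)(4060)²(1.580×10^-3)/(0.805 m) = 147.2 H.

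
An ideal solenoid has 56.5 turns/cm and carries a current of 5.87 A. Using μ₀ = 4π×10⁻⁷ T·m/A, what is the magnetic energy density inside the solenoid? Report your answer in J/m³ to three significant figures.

B = μ₀nI = (4π×10⁻⁷)(5.650×10^3)(5.87) = 4.168×10^-2 T.
u = B²/(2μ₀) = (4.168×10^-2)²/(2×4π×10⁻⁷) = 691.1 J/m³.

u ≈ 691 J/m³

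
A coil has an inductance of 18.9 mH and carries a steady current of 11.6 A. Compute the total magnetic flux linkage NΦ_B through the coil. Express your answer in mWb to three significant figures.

NΦ_B ≈ 219 mWb

From L = NΦ_B/I, the flux linkage is NΦ_B = LI.
NΦ_B = (1.890×10^-2 H)(11.6 A) = 0.2192 Wb.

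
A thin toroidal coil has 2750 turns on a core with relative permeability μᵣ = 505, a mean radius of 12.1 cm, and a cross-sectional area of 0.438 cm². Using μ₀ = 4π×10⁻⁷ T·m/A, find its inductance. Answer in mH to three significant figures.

L ≈ 276 mH

For a thin toroid, L = μ₀μᵣN²A/(2πR).
L = (4π×10⁻⁷)(505)(2750)²(4.380×10^-5) / (2π×0.121 m) = 0.27649 H.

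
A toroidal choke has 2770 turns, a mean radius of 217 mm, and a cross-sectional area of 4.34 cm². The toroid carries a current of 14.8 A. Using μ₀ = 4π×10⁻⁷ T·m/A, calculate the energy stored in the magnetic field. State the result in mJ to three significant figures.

U ≈ 336 mJ

L = μ₀N²A/(2πR) = (4π×10⁻⁷)(2770)²(4.340×10^-4)/(2π×0.217) = 3.069×10^-3 H.
U = ½LI² = ½(3.069×10^-3)(14.8)² = 0.3361 J.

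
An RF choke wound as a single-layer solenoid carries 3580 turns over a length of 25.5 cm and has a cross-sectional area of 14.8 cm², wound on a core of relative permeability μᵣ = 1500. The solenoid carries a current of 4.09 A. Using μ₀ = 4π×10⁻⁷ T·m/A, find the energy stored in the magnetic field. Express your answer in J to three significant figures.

A = 14.8 cm² = 1.480×10^-3 m².
L = μ₀μᵣN²A/ℓ = (4π×10⁻⁷)(1500)(3580)²(1.480×10^-3)/(0.255) = 140.2 H.
U = ½LI² = ½(140.2)(4.09)² = 1.173×10^3 J.

U ≈ 1170 J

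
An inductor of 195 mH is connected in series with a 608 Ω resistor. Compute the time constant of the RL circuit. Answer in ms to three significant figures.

τ ≈ 0.321 ms

τ = L/R = (0.195 H)/(608 Ω) = 3.207×10^-4 s.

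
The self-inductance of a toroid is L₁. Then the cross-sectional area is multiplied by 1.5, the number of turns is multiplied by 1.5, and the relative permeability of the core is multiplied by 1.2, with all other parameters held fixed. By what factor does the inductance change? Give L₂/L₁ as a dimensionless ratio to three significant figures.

L₂/L₁ = 4.05

For a toroid, L ∝ μᵣN²A/R.
L₂/L₁ = (1.5) × (1.5)^2 × (1.2) = 4.05.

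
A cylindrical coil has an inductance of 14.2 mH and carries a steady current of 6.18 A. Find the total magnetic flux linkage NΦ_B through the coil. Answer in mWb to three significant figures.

From L = NΦ_B/I, the flux linkage is NΦ_B = LI.
NΦ_B = (1.420×10^-2 H)(6.18 A) = 8.776×10^-2 Wb.

NΦ_B ≈ 87.8 mWb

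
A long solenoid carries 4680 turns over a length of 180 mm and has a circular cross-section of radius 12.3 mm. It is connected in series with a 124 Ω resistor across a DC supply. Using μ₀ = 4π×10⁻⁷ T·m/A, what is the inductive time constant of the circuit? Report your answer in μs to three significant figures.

A = πr² = π(1.230×10^-2 m)² = 4.753×10^-4 m².
L = μ₀N²A/ℓ = (4π×10⁻⁷)(4680)²(4.753×10^-4)/(0.18) = 7.268×10^-2 H.
τ = L/R = (7.268×10^-2)/(124) = 5.861×10^-4 s.

τ ≈ 586 μs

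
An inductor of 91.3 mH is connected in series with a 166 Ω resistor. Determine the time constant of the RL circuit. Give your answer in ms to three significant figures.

τ = L/R = (9.130×10^-2 H)/(166 Ω) = 5.500×10^-4 s.

τ ≈ 0.550 ms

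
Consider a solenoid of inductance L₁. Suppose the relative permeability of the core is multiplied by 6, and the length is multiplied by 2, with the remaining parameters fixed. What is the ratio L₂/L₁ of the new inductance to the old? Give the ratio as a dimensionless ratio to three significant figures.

For a solenoid, L ∝ μᵣN²A/ℓ.
L₂/L₁ = (6) × (2)^-1 = 3.00.

L₂/L₁ = 3.00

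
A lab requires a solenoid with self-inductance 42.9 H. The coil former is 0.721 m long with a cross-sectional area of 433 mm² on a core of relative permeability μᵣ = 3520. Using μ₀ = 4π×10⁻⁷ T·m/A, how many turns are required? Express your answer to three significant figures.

N ≈ 4020 turns

A = 433 mm² = 4.330×10^-4 m².
From L = μ₀μᵣN²A/ℓ, N = √(Lℓ / (μ₀μᵣA)).
N = √[(42.9)(0.721) / ((4π×10⁻⁷)(3520)×4.330×10^-4)] = √(1.6149×10^7) ≈ 4018.6.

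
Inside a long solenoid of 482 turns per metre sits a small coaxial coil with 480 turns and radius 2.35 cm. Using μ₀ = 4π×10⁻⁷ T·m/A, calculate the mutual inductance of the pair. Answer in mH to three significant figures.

M ≈ 0.504 mH

The outer solenoid produces a uniform field B₁ = μ₀n₁I₁ across the inner coil,
so the flux linkage is N₂Φ = N₂B₁A₂ = μ₀n₁N₂A₂·I₁, giving M = μ₀n₁N₂A₂.
A₂ = πr² = π(2.350×10^-2 m)² = 1.7349×10^-3 m².
M = (4π×10⁻⁷)(482)(480)(1.7349×10^-3) = 5.044×10^-4 H.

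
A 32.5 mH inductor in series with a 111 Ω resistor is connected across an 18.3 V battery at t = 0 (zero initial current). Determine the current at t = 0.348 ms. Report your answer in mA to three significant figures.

I ≈ 115 mA

τ = L/R = 3.250×10^-2/111 = 2.928×10^-4 s; final current I_∞ = ε/R = 18.3/111 = 0.1649 A.
I(t) = I_∞(1 − e^(−t/τ)) with t/τ = 1.189.
I = (0.1649)(1 − e^(−1.189)) = 0.1146 A.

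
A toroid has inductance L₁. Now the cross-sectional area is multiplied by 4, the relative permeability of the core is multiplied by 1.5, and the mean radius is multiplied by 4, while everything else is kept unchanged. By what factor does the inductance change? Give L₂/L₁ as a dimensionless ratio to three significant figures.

L₂/L₁ = 1.50

For a toroid, L ∝ μᵣN²A/R.
L₂/L₁ = (4) × (1.5) × (4)^-1 = 1.50.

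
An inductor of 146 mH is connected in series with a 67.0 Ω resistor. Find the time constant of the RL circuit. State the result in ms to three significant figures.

τ = L/R = (0.146 H)/(67.0 Ω) = 2.179×10^-3 s.

τ ≈ 2.18 ms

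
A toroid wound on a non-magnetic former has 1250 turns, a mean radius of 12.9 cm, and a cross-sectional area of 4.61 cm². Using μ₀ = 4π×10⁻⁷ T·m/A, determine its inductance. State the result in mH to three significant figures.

L ≈ 1.12 mH

For a thin toroid, L = μ₀N²A/(2πR).
L = (4π×10⁻⁷)(1250)²(4.610×10^-4) / (2π×0.129 m) = 1.117×10^-3 H.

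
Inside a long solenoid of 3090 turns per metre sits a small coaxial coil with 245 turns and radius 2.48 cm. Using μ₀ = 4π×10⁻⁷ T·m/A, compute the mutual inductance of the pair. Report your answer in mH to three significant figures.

M ≈ 1.84 mH

The outer solenoid produces a uniform field B₁ = μ₀n₁I₁ across the inner coil,
so the flux linkage is N₂Φ = N₂B₁A₂ = μ₀n₁N₂A₂·I₁, giving M = μ₀n₁N₂A₂.
A₂ = πr² = π(2.480×10^-2 m)² = 1.932×10^-3 m².
M = (4π×10⁻⁷)(3090)(245)(1.932×10^-3) = 1.838×10^-3 H.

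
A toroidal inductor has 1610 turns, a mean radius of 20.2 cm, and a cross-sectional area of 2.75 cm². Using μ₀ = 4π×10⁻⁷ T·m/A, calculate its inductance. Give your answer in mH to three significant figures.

For a thin toroid, L = μ₀N²A/(2πR).
L = (4π×10⁻⁷)(1610)²(2.750×10^-4) / (2π×0.202 m) = 7.058×10^-4 H.

L ≈ 0.706 mH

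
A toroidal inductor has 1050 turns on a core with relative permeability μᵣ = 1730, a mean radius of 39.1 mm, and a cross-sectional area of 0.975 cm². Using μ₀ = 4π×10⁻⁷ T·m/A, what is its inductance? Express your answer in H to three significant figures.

For a thin toroid, L = μ₀μᵣN²A/(2πR).
L = (4π×10⁻⁷)(1730)(1050)²(9.750×10^-5) / (2π×3.910×10^-2 m) = 0.9512 H.

L ≈ 0.951 H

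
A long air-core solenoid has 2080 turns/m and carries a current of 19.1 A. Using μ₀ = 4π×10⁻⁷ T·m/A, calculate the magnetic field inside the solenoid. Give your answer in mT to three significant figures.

B ≈ 49.9 mT

Inside a long solenoid, B = μ₀nI.
B = (4π×10⁻⁷)(2.080×10^3 m⁻¹)(19.1 A) = 4.992×10^-2 T.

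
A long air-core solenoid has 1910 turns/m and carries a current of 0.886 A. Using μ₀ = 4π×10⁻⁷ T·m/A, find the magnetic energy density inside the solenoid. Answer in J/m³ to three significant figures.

u ≈ 1.80 J/m³

B = μ₀nI = (4π×10⁻⁷)(1.910×10^3)(0.886) = 2.127×10^-3 T.
u = B²/(2μ₀) = (2.127×10^-3)²/(2×4π×10⁻⁷) = 1.799 J/m³.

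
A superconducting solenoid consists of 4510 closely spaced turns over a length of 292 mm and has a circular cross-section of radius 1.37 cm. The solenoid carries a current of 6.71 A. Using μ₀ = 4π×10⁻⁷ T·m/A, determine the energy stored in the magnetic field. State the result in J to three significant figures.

U ≈ 1.16 J

A = πr² = π(1.370×10^-2 m)² = 5.896×10^-4 m².
L = μ₀N²A/ℓ = (4π×10⁻⁷)(4510)²(5.896×10^-4)/(0.292) = 5.161×10^-2 H.
U = ½LI² = ½(5.161×10^-2)(6.71)² = 1.162 J.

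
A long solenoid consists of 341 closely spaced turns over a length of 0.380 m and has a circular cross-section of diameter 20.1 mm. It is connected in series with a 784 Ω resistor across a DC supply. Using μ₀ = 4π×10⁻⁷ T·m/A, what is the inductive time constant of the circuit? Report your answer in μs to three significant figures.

A = π(d/2)² = π(1.005×10^-2 m)² = 3.173×10^-4 m².
L = μ₀N²A/ℓ = (4π×10⁻⁷)(341)²(3.173×10^-4)/(0.38) = 1.220×10^-4 H.
τ = L/R = (1.220×10^-4)/(784) = 1.556×10^-7 s.

τ ≈ 0.156 μs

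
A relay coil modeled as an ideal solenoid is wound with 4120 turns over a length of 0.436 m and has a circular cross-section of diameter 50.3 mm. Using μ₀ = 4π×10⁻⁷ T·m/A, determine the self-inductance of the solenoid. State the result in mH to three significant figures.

A = π(d/2)² = π(2.515×10^-2 m)² = 1.987×10^-3 m².
For a long solenoid, L = μ₀N²A/ℓ.
L = (4π×10⁻⁷)(4120)²(1.987×10^-3)/(0.436 m) = 9.722×10^-2 H.

L ≈ 97.2 mH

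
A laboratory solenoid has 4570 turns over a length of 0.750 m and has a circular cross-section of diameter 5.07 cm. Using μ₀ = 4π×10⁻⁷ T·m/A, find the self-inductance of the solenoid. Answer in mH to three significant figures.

A = π(d/2)² = π(2.535×10^-2 m)² = 2.019×10^-3 m².
For a long solenoid, L = μ₀N²A/ℓ.
L = (4π×10⁻⁷)(4570)²(2.019×10^-3)/(0.75 m) = 7.0646×10^-2 H.

L ≈ 70.6 mH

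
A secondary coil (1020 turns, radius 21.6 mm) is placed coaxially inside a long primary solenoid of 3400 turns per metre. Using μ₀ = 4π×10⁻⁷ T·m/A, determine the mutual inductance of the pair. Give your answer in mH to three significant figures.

The outer solenoid produces a uniform field B₁ = μ₀n₁I₁ across the inner coil,
so the flux linkage is N₂Φ = N₂B₁A₂ = μ₀n₁N₂A₂·I₁, giving M = μ₀n₁N₂A₂.
A₂ = πr² = π(2.160×10^-2 m)² = 1.466×10^-3 m².
M = (4π×10⁻⁷)(3400)(1020)(1.466×10^-3) = 6.388×10^-3 H.

M ≈ 6.39 mH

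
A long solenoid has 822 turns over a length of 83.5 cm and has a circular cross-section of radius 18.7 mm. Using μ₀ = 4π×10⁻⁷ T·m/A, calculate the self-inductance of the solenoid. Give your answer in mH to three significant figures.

L ≈ 1.12 mH

A = πr² = π(1.870×10^-2 m)² = 1.099×10^-3 m².
For a long solenoid, L = μ₀N²A/ℓ.
L = (4π×10⁻⁷)(822)²(1.099×10^-3)/(0.835 m) = 1.117×10^-3 H.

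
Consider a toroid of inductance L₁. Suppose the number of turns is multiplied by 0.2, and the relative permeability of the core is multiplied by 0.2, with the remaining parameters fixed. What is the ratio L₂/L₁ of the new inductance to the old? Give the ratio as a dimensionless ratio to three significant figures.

For a toroid, L ∝ μᵣN²A/R.
L₂/L₁ = (0.2)^2 × (0.2) = 0.008.

L₂/L₁ = 0.008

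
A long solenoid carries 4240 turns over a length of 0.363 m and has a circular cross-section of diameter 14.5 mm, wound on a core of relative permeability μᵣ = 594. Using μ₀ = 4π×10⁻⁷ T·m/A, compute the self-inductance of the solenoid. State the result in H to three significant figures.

A = π(d/2)² = π(7.250×10^-3 m)² = 1.651×10^-4 m².
For a long solenoid, L = μ₀μᵣN²A/ℓ.
L = (4π×10⁻⁷)(594)(4240)²(1.651×10^-4)/(0.363 m) = 6.104 H.

L ≈ 6.10 H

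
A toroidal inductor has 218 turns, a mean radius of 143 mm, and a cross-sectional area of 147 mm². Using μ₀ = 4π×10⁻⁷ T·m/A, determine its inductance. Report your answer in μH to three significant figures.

L ≈ 9.77 μH

For a thin toroid, L = μ₀N²A/(2πR).
L = (4π×10⁻⁷)(218)²(1.470×10^-4) / (2π×0.143 m) = 9.771×10^-6 H.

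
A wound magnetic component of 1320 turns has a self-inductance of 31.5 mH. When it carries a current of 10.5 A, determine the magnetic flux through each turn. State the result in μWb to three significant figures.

From L = NΦ_B/I, the flux per turn is Φ_B = LI/N.
Φ_B = (3.150×10^-2 H)(10.5 A)/1320 = 2.506×10^-4 Wb.

Φ_B ≈ 251 μWb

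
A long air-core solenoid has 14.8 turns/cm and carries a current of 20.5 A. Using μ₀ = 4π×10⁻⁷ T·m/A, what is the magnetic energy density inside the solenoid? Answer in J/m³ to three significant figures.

u ≈ 578 J/m³

B = μ₀nI = (4π×10⁻⁷)(1.480×10^3)(20.5) = 3.813×10^-2 T.
u = B²/(2μ₀) = (3.813×10^-2)²/(2×4π×10⁻⁷) = 578.4 J/m³.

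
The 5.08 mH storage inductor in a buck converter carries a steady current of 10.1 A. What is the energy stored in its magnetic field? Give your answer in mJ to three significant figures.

Stored magnetic energy: U = ½LI².
U = ½(5.080×10^-3 H)(10.1 A)² = 0.2591 J.

U ≈ 259 mJ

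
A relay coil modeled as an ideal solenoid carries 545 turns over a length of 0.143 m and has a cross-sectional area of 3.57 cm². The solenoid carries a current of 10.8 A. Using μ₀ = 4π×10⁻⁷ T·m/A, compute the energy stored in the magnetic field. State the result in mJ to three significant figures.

U ≈ 54.3 mJ

A = 3.57 cm² = 3.570×10^-4 m².
L = μ₀N²A/ℓ = (4π×10⁻⁷)(545)²(3.570×10^-4)/(0.143) = 9.318×10^-4 H.
U = ½LI² = ½(9.318×10^-4)(10.8)² = 5.434×10^-2 J.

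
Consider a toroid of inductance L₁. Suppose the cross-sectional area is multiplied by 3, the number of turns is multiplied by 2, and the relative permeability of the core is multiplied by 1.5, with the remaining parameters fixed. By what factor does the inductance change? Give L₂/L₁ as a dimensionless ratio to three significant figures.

L₂/L₁ = 18.0

For a toroid, L ∝ μᵣN²A/R.
L₂/L₁ = (3) × (2)^2 × (1.5) = 18.0.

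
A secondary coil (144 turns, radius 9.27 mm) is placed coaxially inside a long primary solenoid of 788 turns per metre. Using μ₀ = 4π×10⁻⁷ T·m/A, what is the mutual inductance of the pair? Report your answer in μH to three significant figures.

M ≈ 38.5 μH

The outer solenoid produces a uniform field B₁ = μ₀n₁I₁ across the inner coil,
so the flux linkage is N₂Φ = N₂B₁A₂ = μ₀n₁N₂A₂·I₁, giving M = μ₀n₁N₂A₂.
A₂ = πr² = π(9.270×10^-3 m)² = 2.700×10^-4 m².
M = (4π×10⁻⁷)(788)(144)(2.700×10^-4) = 3.850×10^-5 H.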